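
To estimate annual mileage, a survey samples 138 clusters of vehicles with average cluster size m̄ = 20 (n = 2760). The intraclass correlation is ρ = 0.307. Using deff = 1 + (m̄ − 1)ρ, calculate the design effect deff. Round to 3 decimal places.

deff = 1 + (20 − 1)·0.307 = 1 + 5.833 = 6.833.

6.833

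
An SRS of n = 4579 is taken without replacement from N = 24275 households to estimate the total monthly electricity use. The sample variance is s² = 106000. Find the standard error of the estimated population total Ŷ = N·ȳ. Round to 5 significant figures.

Var(Ŷ) = N²·Var(ȳ) = N²·(1 − n/N)·s²/n.
f = 4579/24275 = 0.18863028; Var(ȳ) = 0.81136972·106000/4579 = 18.782527.
Var(Ŷ) = 24275² · 18.782527 = 1.1068085 × 10^10.
SE(Ŷ) = √(1.1068085 × 10^10) = 105200.

105200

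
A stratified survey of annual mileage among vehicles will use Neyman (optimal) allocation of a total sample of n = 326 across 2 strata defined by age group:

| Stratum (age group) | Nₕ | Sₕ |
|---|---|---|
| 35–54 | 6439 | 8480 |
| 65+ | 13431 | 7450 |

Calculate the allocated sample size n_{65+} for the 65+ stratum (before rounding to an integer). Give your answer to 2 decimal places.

Neyman allocation: nₕ = n·NₕSₕ / Σⱼ NⱼSⱼ.
Σ NⱼSⱼ = 6439·8480 + 13431·7450 = 1.5466367 × 10^8.
n_{65+} = 326·13431·7450 / (1.5466367 × 10^8) = 210.91.

210.91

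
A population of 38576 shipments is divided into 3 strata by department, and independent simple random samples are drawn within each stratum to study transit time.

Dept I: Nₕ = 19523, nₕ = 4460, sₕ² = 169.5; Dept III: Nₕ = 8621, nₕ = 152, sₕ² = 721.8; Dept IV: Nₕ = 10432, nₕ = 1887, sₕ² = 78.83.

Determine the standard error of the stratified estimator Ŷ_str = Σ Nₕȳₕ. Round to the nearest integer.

19016

Var(Ŷ_str) = Σₕ Nₕ²(1 − fₕ)sₕ²/nₕ.
Dept I: 19523²·(1 − 4460/19523)·169.5/4460 = 1.1176167 × 10^7.
Dept III: 8621²·(1 − 152/8621)·721.8/152 = 3.4670737 × 10^8.
Dept IV: 10432²·(1 − 1887/10432)·78.83/1887 = 3.7239108 × 10^6.
Sum = 3.6160745 × 10^8.
SE = √(3.6160745 × 10^8) = 19016.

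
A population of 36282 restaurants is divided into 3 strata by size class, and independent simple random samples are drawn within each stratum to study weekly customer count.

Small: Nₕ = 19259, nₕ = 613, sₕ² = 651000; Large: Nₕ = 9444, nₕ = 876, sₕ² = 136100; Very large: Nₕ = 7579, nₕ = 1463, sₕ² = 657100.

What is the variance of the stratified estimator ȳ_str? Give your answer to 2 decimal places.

Var(ȳ_str) = Σₕ Wₕ²(1 − fₕ)sₕ²/nₕ with Wₕ = Nₕ/N, N = 36282.
Small: Wₕ = 0.53081418; term = 0.53081418²·(1 − 0.03182927)·651000/613 = 289.706.
Large: Wₕ = 0.26029436; term = 0.26029436²·(1 − 0.09275731)·136100/876 = 9.5500802.
Very large: Wₕ = 0.20889146; term = 0.20889146²·(1 − 0.19303338)·657100/1463 = 15.815542.
Sum = 315.07162.

315.07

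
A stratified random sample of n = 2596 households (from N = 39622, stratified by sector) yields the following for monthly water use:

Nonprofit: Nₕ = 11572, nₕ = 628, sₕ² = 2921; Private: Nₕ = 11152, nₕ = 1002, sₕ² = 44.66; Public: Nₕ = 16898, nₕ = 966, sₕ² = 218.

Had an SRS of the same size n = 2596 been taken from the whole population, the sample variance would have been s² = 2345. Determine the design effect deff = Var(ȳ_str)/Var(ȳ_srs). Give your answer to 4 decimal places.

0.4942

Var(ȳ_str) = Σ Wₕ²(1−fₕ)sₕ²/nₕ with Wₕ = Nₕ/39622:
  Nonprofit: (11572/39622)²·(1−628/11572)·2921/628 = 0.37521798
  Private: (11152/39622)²·(1−1002/11152)·44.66/1002 = 0.0032136384
  Public: (16898/39622)²·(1−966/16898)·218/966 = 0.038700109
  → Var(ȳ_str) = 0.41713173.
Var(ȳ_srs) = (1 − 2596/39622)·2345/2596 = 0.8441285.
deff = 0.41713173 / 0.8441285 = 0.4942.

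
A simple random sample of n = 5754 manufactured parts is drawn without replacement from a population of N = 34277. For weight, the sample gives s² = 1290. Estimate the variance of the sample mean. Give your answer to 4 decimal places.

0.1866

Under SRS without replacement, Var(ȳ) = (1 − f)·s²/n with f = n/N = 5754/34277 = 0.16786767.
Var(ȳ) = (1 − 0.16786767)·1290/5754 = 0.83213233·0.22419187 = 0.1865573.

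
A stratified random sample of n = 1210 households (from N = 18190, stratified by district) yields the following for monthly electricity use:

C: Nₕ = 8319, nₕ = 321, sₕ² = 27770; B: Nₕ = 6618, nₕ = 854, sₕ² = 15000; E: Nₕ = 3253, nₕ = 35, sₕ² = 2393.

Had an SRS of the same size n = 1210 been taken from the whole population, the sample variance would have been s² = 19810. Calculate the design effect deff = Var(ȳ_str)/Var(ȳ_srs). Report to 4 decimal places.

Var(ȳ_str) = Σ Wₕ²(1−fₕ)sₕ²/nₕ with Wₕ = Nₕ/18190:
  C: (8319/18190)²·(1−321/8319)·27770/321 = 17.396343
  B: (6618/18190)²·(1−854/6618)·15000/854 = 2.0249706
  E: (3253/18190)²·(1−35/3253)·2393/35 = 2.1631138
  → Var(ȳ_str) = 21.584427.
Var(ȳ_srs) = (1 − 1210/18190)·19810/1210 = 15.282841.
deff = 21.584427 / 15.282841 = 1.4123.

1.4123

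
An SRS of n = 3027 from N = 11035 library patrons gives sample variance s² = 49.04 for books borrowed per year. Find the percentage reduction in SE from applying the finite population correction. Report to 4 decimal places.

14.8125

f = n/N = 3027/11035 = 0.27430902.
SE_no-fpc = √(s²/n) = 0.12728259; SE_fpc = √((1−f)s²/n) = 0.10842886.
Ratio = √(1−f) = 0.85187498. Reduction = 100·(1 − 0.85187498) = 14.8125%.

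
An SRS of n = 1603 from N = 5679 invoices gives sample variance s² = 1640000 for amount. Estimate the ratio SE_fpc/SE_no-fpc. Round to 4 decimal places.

0.8472

f = n/N = 1603/5679 = 0.28226800.
SE_no-fpc = √(s²/n) = 31.985649; SE_fpc = √((1−f)s²/n) = 27.097942.
Ratio = √(1−f) = 0.84719065.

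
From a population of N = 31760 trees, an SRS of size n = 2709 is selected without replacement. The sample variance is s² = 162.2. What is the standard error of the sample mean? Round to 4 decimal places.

0.2340

Under SRS without replacement, Var(ȳ) = (1 − f)·s²/n with f = n/N = 2709/31760 = 0.08529597.
Var(ȳ) = (1 − 0.08529597)·162.2/2709 = 0.91470403·0.059874492 = 0.05476744.
SE(ȳ) = √(0.05476744) = 0.2340.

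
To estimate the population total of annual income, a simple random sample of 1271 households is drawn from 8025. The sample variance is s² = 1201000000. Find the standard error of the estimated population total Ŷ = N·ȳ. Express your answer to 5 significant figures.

Var(Ŷ) = N²·Var(ȳ) = N²·(1 − n/N)·s²/n.
f = 1271/8025 = 0.15838006; Var(ȳ) = 0.84161994·1201000000/1271 = 795267.93.
Var(Ŷ) = 8025² · 795267.93 = 5.1215752 × 10^13.
SE(Ŷ) = √(5.1215752 × 10^13) = 7.1565 × 10^6.

7.1565 × 10^6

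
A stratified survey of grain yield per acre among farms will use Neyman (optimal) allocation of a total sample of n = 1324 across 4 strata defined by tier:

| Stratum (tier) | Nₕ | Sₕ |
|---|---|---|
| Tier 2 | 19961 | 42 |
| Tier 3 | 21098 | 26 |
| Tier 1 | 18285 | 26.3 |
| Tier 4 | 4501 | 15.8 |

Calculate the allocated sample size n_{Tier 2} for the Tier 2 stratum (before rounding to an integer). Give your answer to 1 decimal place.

Neyman allocation: nₕ = n·NₕSₕ / Σⱼ NⱼSⱼ.
Σ NⱼSⱼ = 19961·42 + 21098·26 + 18285·26.3 + 4501·15.8 = 1.9389213 × 10^6.
n_{Tier 2} = 1324·19961·42 / (1.9389213 × 10^6) = 572.5.

572.5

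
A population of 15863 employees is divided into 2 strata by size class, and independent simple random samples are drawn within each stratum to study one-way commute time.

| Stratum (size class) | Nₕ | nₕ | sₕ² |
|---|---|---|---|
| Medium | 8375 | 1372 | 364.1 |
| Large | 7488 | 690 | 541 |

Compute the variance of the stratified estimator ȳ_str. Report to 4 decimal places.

Var(ȳ_str) = Σₕ Wₕ²(1 − fₕ)sₕ²/nₕ with Wₕ = Nₕ/N, N = 15863.
Medium: Wₕ = 0.52795814; term = 0.52795814²·(1 − 0.16382090)·364.1/1372 = 0.061853583.
Large: Wₕ = 0.47204186; term = 0.47204186²·(1 − 0.09214744)·541/690 = 0.15860779.
Sum = 0.22046137.

0.2205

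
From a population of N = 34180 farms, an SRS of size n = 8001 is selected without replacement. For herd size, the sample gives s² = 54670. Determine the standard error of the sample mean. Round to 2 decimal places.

Under SRS without replacement, Var(ȳ) = (1 − f)·s²/n with f = n/N = 8001/34180 = 0.23408426.
Var(ȳ) = (1 − 0.23408426)·54670/8001 = 0.76591574·6.8328959 = 5.2334225.
SE(ȳ) = √(5.2334225) = 2.29.

2.29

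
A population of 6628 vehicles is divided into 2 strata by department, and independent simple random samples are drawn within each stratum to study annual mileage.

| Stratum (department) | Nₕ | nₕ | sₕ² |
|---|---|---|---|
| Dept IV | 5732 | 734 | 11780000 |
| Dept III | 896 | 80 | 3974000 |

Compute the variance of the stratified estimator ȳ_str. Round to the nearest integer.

11293

Var(ȳ_str) = Σₕ Wₕ²(1 − fₕ)sₕ²/nₕ with Wₕ = Nₕ/N, N = 6628.
Dept IV: Wₕ = 0.86481593; term = 0.86481593²·(1 − 0.12805304)·11780000/734 = 10466.143.
Dept III: Wₕ = 0.13518407; term = 0.13518407²·(1 − 0.08928571)·3974000/80 = 826.74399.
Sum = 11292.887.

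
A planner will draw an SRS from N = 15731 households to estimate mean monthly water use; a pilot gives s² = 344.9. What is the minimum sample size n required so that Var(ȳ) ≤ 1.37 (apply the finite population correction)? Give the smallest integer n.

248

Without fpc, n₀ = s²/D = 344.9/1.37 = 251.7518.
With fpc, (1 − n/N)·s²/n ≤ D requires n ≥ n₀/(1 + n₀/N) = 251.7518/(1 + 251.7518/15731) = 247.7863.
Rounding up, n = 248.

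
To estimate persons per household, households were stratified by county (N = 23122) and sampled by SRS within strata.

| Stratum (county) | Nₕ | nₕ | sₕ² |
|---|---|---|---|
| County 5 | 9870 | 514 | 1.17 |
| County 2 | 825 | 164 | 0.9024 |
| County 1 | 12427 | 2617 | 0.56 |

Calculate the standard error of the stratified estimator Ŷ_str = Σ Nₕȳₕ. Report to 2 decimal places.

489.17

Var(Ŷ_str) = Σₕ Nₕ²(1 − fₕ)sₕ²/nₕ.
County 5: 9870²·(1 − 514/9870)·1.17/514 = 210198.74.
County 2: 825²·(1 − 164/825)·0.9024/164 = 3000.6176.
County 1: 12427²·(1 − 2617/12427)·0.56/2617 = 26086.728.
Sum = 239286.09.
SE = √(239286.09) = 489.17.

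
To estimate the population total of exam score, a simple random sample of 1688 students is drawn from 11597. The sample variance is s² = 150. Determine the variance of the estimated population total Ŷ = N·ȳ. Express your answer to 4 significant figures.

Var(Ŷ) = N²·Var(ȳ) = N²·(1 − n/N)·s²/n.
f = 1688/11597 = 0.14555488; Var(ȳ) = 0.85444512·150/1688 = 0.07592818.
Var(Ŷ) = 11597² · 0.07592818 = 1.0211612 × 10^7.

1.021 × 10^7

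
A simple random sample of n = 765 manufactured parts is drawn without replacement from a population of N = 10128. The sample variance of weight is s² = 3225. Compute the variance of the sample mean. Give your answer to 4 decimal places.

3.8973

Under SRS without replacement, Var(ȳ) = (1 − f)·s²/n with f = n/N = 765/10128 = 0.07553318.
Var(ȳ) = (1 − 0.07553318)·3225/765 = 0.92446682·4.2156863 = 3.8972621.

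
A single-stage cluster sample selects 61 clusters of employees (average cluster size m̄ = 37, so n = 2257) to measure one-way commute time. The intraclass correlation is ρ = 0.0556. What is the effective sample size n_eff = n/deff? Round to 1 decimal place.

deff = 1 + (37 − 1)·0.0556 = 1 + 2.0016 = 3.0016.
n_eff = 2257 / 3.0016 = 751.9.

751.9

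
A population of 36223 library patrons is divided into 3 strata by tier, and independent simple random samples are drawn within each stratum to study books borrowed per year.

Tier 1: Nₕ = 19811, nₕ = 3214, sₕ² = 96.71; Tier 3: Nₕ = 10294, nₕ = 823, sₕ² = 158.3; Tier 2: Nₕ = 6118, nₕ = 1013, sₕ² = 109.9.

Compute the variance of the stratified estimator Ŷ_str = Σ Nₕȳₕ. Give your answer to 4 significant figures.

Var(Ŷ_str) = Σₕ Nₕ²(1 − fₕ)sₕ²/nₕ.
Tier 1: 19811²·(1 − 3214/19811)·96.71/3214 = 9.893763 × 10^6.
Tier 3: 10294²·(1 − 823/10294)·158.3/823 = 1.8752582 × 10^7.
Tier 2: 6118²·(1 − 1013/6118)·109.9/1013 = 3.3883906 × 10^6.
Sum = 3.2034736 × 10^7.

3.203 × 10^7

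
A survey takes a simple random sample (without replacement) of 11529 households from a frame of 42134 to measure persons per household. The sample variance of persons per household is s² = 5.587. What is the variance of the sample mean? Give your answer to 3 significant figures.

Under SRS without replacement, Var(ȳ) = (1 − f)·s²/n with f = n/N = 11529/42134 = 0.27362700.
Var(ȳ) = (1 − 0.27362700)·5.587/11529 = 0.72637300·4.8460404 × 10^-4 = 3.5200329 × 10^-4.

3.52 × 10^-4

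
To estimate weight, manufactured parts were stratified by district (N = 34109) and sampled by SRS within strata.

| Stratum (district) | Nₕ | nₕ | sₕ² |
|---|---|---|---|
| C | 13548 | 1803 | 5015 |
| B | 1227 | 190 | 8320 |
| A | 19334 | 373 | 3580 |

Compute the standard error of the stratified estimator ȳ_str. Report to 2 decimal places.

1.86

Var(ȳ_str) = Σₕ Wₕ²(1 − fₕ)sₕ²/nₕ with Wₕ = Nₕ/N, N = 34109.
C: Wₕ = 0.39719722; term = 0.39719722²·(1 − 0.13308237)·5015/1803 = 0.38042184.
B: Wₕ = 0.03597291; term = 0.03597291²·(1 − 0.15484923)·8320/190 = 0.047891128.
A: Wₕ = 0.56682987; term = 0.56682987²·(1 − 0.01929244)·3580/373 = 3.0242603.
Sum = 3.4525733.
SE = √(3.4525733) = 1.86.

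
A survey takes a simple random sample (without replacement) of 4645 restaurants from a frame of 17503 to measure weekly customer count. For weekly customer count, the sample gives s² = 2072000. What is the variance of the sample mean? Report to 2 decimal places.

Under SRS without replacement, Var(ȳ) = (1 − f)·s²/n with f = n/N = 4645/17503 = 0.26538308.
Var(ȳ) = (1 − 0.26538308)·2072000/4645 = 0.73461692·446.07104 = 327.69134.

327.69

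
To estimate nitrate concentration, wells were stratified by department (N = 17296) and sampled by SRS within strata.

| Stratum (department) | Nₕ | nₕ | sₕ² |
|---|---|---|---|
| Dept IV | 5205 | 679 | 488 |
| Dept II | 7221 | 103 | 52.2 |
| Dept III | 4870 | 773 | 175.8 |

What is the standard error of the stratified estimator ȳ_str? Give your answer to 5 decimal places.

0.39855

Var(ȳ_str) = Σₕ Wₕ²(1 − fₕ)sₕ²/nₕ with Wₕ = Nₕ/N, N = 17296.
Dept IV: Wₕ = 0.30093663; term = 0.30093663²·(1 − 0.13045149)·488/679 = 0.056597074.
Dept II: Wₕ = 0.41749537; term = 0.41749537²·(1 − 0.01426395)·52.2/103 = 0.087075756.
Dept III: Wₕ = 0.28156799; term = 0.28156799²·(1 − 0.15872690)·175.8/773 = 0.015168511.
Sum = 0.15884134.
SE = √(0.15884134) = 0.39855.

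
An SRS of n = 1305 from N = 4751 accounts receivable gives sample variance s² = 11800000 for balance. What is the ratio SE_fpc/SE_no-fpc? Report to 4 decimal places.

f = n/N = 1305/4751 = 0.27467901.
SE_no-fpc = √(s²/n) = 95.090197; SE_fpc = √((1−f)s²/n) = 80.984307.
Ratio = √(1−f) = 0.85165779.

0.8517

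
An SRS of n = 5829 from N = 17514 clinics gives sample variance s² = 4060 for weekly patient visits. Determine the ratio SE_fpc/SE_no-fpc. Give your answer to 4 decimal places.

f = n/N = 5829/17514 = 0.33281946.
SE_no-fpc = √(s²/n) = 0.83457619; SE_fpc = √((1−f)s²/n) = 0.68169118.
Ratio = √(1−f) = 0.81681120.

0.8168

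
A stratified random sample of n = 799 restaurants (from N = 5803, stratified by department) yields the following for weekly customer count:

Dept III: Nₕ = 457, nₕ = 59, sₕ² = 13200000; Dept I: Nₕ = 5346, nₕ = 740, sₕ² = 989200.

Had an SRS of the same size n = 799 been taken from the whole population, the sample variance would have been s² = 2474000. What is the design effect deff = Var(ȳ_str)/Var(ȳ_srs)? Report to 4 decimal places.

Var(ȳ_str) = Σ Wₕ²(1−fₕ)sₕ²/nₕ with Wₕ = Nₕ/5803:
  Dept III: (457/5803)²·(1−59/457)·13200000/59 = 1208.4148
  Dept I: (5346/5803)²·(1−740/5346)·989200/740 = 977.46257
  → Var(ȳ_str) = 2185.8774.
Var(ȳ_srs) = (1 − 799/5803)·2474000/799 = 2670.0393.
deff = 2185.8774 / 2670.0393 = 0.8187.

0.8187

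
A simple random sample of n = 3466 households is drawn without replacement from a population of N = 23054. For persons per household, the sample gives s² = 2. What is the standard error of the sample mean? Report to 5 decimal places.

Under SRS without replacement, Var(ȳ) = (1 − f)·s²/n with f = n/N = 3466/23054 = 0.15034267.
Var(ȳ) = (1 − 0.15034267)·2/3466 = 0.84965733·5.7703405 × 10^-4 = 4.902812 × 10^-4.
SE(ȳ) = √(4.902812 × 10^-4) = 0.02214.

0.02214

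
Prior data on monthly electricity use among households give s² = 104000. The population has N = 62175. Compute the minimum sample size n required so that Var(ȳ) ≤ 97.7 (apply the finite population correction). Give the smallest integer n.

Without fpc, n₀ = s²/D = 104000/97.7 = 1064.4831.
With fpc, (1 − n/N)·s²/n ≤ D requires n ≥ n₀/(1 + n₀/N) = 1064.4831/(1 + 1064.4831/62175) = 1046.5651.
Rounding up, n = 1047.

1047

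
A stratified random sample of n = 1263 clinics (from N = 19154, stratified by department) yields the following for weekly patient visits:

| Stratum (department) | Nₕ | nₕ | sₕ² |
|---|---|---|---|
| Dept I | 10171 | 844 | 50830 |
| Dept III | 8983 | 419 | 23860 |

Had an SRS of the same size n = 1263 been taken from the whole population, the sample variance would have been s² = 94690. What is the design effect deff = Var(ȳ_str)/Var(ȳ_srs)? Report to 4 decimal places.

Var(ȳ_str) = Σ Wₕ²(1−fₕ)sₕ²/nₕ with Wₕ = Nₕ/19154:
  Dept I: (10171/19154)²·(1−844/10171)·50830/844 = 15.572715
  Dept III: (8983/19154)²·(1−419/8983)·23860/419 = 11.940857
  → Var(ȳ_str) = 27.513572.
Var(ȳ_srs) = (1 − 1263/19154)·94690/1263 = 70.028673.
deff = 27.513572 / 70.028673 = 0.3929.

0.3929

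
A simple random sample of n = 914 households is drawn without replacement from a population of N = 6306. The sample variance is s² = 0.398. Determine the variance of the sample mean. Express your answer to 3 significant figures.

Under SRS without replacement, Var(ȳ) = (1 − f)·s²/n with f = n/N = 914/6306 = 0.14494133.
Var(ȳ) = (1 − 0.14494133)·0.398/914 = 0.85505867·4.3544858 × 10^-4 = 3.7233408 × 10^-4.

3.72 × 10^-4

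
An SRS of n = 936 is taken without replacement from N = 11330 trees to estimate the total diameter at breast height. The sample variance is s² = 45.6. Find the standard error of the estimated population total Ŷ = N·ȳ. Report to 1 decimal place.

Var(Ŷ) = N²·Var(ȳ) = N²·(1 − n/N)·s²/n.
f = 936/11330 = 0.08261253; Var(ȳ) = 0.91738747·45.6/936 = 0.044693236.
Var(Ŷ) = 11330² · 0.044693236 = 5.7372215 × 10^6.
SE(Ŷ) = √(5.7372215 × 10^6) = 2395.2.

2395.2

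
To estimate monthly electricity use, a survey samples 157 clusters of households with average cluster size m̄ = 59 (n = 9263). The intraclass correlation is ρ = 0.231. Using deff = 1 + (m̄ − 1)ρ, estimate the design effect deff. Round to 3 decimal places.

deff = 1 + (59 − 1)·0.231 = 1 + 13.398 = 14.398.

14.398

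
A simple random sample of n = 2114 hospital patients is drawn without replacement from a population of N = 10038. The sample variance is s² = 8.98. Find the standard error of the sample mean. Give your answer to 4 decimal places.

0.0579

Under SRS without replacement, Var(ȳ) = (1 − f)·s²/n with f = n/N = 2114/10038 = 0.21059972.
Var(ȳ) = (1 − 0.21059972)·8.98/2114 = 0.78940028·0.0042478713 = 0.0033532708.
SE(ȳ) = √(0.0033532708) = 0.0579.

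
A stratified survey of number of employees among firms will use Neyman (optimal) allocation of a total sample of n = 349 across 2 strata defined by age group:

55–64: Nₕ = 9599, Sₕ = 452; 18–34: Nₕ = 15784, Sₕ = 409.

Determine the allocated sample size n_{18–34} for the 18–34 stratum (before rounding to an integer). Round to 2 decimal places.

Neyman allocation: nₕ = n·NₕSₕ / Σⱼ NⱼSⱼ.
Σ NⱼSⱼ = 9599·452 + 15784·409 = 1.0794404 × 10^7.
n_{18–34} = 349·15784·409 / (1.0794404 × 10^7) = 208.72.

208.72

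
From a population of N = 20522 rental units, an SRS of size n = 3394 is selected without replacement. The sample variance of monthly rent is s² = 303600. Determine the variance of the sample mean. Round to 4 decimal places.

74.6581

Under SRS without replacement, Var(ȳ) = (1 − f)·s²/n with f = n/N = 3394/20522 = 0.16538349.
Var(ȳ) = (1 − 0.16538349)·303600/3394 = 0.83461651·89.451974 = 74.658094.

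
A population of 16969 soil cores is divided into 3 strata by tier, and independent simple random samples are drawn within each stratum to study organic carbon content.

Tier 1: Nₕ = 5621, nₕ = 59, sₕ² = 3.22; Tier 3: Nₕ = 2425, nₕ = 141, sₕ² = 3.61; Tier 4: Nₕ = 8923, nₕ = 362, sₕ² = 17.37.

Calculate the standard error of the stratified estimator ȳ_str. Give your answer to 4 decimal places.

0.1384

Var(ȳ_str) = Σₕ Wₕ²(1 − fₕ)sₕ²/nₕ with Wₕ = Nₕ/N, N = 16969.
Tier 1: Wₕ = 0.33125110; term = 0.33125110²·(1 − 0.01049635)·3.22/59 = 0.0059256491.
Tier 3: Wₕ = 0.14290766; term = 0.14290766²·(1 − 0.05814433)·3.61/141 = 4.9247414 × 10^-4.
Tier 4: Wₕ = 0.52584124; term = 0.52584124²·(1 − 0.04056932)·17.37/362 = 0.012729582.
Sum = 0.019147705.
SE = √(0.019147705) = 0.1384.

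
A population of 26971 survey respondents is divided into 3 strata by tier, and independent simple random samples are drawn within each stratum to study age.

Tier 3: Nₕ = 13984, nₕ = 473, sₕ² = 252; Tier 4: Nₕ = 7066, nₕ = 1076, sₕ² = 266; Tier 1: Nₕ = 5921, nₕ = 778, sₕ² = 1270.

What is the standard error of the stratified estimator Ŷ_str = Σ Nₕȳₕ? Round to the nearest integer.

Var(Ŷ_str) = Σₕ Nₕ²(1 − fₕ)sₕ²/nₕ.
Tier 3: 13984²·(1 − 473/13984)·252/473 = 1.0066032 × 10^8.
Tier 4: 7066²·(1 − 1076/7066)·266/1076 = 1.0463328 × 10^7.
Tier 1: 5921²·(1 − 778/5921)·1270/778 = 4.9709078 × 10^7.
Sum = 1.6083273 × 10^8.
SE = √(1.6083273 × 10^8) = 12682.

12682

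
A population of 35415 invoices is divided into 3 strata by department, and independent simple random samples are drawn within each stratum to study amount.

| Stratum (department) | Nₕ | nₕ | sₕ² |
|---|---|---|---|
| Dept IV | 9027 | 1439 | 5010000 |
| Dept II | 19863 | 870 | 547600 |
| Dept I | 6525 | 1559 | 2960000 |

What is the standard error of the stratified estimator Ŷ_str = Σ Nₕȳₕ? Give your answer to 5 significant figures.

733110

Var(Ŷ_str) = Σₕ Nₕ²(1 − fₕ)sₕ²/nₕ.
Dept IV: 9027²·(1 − 1439/9027)·5010000/1439 = 2.3847766 × 10^11.
Dept II: 19863²·(1 − 870/19863)·547600/870 = 2.374557 × 10^11.
Dept I: 6525²·(1 − 1559/6525)·2960000/1559 = 6.1522337 × 10^10.
Sum = 5.374557 × 10^11.
SE = √(5.374557 × 10^11) = 733110.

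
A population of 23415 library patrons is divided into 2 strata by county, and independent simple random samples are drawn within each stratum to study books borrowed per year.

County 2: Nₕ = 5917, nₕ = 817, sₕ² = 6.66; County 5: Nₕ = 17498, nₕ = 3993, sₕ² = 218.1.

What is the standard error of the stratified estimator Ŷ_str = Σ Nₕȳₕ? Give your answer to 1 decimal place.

Var(Ŷ_str) = Σₕ Nₕ²(1 − fₕ)sₕ²/nₕ.
County 2: 5917²·(1 − 817/5917)·6.66/817 = 245993.66.
County 5: 17498²·(1 − 3993/17498)·218.1/3993 = 1.2907417 × 10^7.
Sum = 1.3153411 × 10^7.
SE = √(1.3153411 × 10^7) = 3626.8.

3626.8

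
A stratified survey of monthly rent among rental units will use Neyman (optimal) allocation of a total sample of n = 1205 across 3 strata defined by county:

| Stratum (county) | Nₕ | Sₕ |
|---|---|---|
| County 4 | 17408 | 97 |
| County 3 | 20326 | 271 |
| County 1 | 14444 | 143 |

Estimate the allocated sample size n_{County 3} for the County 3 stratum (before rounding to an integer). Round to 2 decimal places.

Neyman allocation: nₕ = n·NₕSₕ / Σⱼ NⱼSⱼ.
Σ NⱼSⱼ = 17408·97 + 20326·271 + 14444·143 = 9.262414 × 10^6.
n_{County 3} = 1205·20326·271 / (9.262414 × 10^6) = 716.61.

716.61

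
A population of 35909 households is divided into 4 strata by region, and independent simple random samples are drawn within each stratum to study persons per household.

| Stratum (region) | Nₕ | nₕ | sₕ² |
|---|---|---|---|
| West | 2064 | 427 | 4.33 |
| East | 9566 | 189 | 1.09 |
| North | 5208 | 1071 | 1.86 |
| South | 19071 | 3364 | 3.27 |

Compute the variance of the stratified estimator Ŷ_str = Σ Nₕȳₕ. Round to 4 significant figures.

Var(Ŷ_str) = Σₕ Nₕ²(1 − fₕ)sₕ²/nₕ.
West: 2064²·(1 − 427/2064)·4.33/427 = 34262.448.
East: 9566²·(1 − 189/9566)·1.09/189 = 517319.66.
North: 5208²·(1 − 1071/5208)·1.86/1071 = 37417.948.
South: 19071²·(1 − 3364/19071)·3.27/3364 = 291177.94.
Sum = 880178.

880200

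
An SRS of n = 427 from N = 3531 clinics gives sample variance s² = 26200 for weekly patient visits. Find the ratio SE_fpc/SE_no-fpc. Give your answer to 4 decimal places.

f = n/N = 427/3531 = 0.12092892.
SE_no-fpc = √(s²/n) = 7.8331548; SE_fpc = √((1−f)s²/n) = 7.3442712.
Ratio = √(1−f) = 0.93758791.

0.9376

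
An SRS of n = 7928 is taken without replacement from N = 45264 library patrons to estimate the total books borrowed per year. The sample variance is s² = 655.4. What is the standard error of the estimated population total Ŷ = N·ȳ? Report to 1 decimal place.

Var(Ŷ) = N²·Var(ȳ) = N²·(1 − n/N)·s²/n.
f = 7928/45264 = 0.17515023; Var(ȳ) = 0.82484977·655.4/7928 = 0.068189523.
Var(Ŷ) = 45264² · 0.068189523 = 1.3970872 × 10^8.
SE(Ŷ) = √(1.3970872 × 10^8) = 11819.8.

11819.8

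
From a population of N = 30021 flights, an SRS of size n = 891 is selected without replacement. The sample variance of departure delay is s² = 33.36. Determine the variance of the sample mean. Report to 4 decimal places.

0.0363

Under SRS without replacement, Var(ȳ) = (1 − f)·s²/n with f = n/N = 891/30021 = 0.02967922.
Var(ȳ) = (1 − 0.02967922)·33.36/891 = 0.97032078·0.037441077 = 0.036329855.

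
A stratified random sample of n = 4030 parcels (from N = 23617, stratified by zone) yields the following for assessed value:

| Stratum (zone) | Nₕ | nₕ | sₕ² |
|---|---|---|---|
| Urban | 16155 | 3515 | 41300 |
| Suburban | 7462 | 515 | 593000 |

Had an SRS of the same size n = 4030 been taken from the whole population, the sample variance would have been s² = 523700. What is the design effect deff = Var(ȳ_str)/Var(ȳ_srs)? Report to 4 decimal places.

1.0329

Var(ȳ_str) = Σ Wₕ²(1−fₕ)sₕ²/nₕ with Wₕ = Nₕ/23617:
  Urban: (16155/23617)²·(1−3515/16155)·41300/3515 = 4.3015928
  Suburban: (7462/23617)²·(1−515/7462)·593000/515 = 107.01645
  → Var(ȳ_str) = 111.31804.
Var(ȳ_srs) = (1 − 4030/23617)·523700/4030 = 107.77567.
deff = 111.31804 / 107.77567 = 1.0329.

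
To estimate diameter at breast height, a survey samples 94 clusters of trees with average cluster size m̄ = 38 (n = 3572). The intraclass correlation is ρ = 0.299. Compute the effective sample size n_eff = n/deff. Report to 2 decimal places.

296.11

deff = 1 + (38 − 1)·0.299 = 1 + 11.063 = 12.063.
n_eff = 3572 / 12.063 = 296.11.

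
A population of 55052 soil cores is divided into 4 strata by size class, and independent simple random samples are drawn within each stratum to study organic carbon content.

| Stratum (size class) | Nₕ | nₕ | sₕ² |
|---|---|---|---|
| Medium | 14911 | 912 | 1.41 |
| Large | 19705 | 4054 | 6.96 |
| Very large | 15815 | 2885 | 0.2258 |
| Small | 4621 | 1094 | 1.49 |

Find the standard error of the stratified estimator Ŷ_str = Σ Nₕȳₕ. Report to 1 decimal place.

943.6

Var(Ŷ_str) = Σₕ Nₕ²(1 − fₕ)sₕ²/nₕ.
Medium: 14911²·(1 − 912/14911)·1.41/912 = 322721.62.
Large: 19705²·(1 − 4054/19705)·6.96/4054 = 529473.25.
Very large: 15815²·(1 − 2885/15815)·0.2258/2885 = 16004.637.
Small: 4621²·(1 − 1094/4621)·1.49/1094 = 22197.823.
Sum = 890397.33.
SE = √(890397.33) = 943.6.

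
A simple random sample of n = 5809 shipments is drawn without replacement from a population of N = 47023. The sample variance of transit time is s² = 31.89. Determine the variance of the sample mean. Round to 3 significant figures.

Under SRS without replacement, Var(ȳ) = (1 − f)·s²/n with f = n/N = 5809/47023 = 0.12353529.
Var(ȳ) = (1 − 0.12353529)·31.89/5809 = 0.87646471·0.0054897573 = 0.0048115785.

0.00481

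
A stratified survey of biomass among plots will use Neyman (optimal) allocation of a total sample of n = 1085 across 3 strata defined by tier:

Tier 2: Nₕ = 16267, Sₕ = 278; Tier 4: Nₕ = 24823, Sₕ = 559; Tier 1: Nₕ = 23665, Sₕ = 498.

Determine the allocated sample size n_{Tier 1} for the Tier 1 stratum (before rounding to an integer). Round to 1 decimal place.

Neyman allocation: nₕ = n·NₕSₕ / Σⱼ NⱼSⱼ.
Σ NⱼSⱼ = 16267·278 + 24823·559 + 23665·498 = 3.0183453 × 10^7.
n_{Tier 1} = 1085·23665·498 / (3.0183453 × 10^7) = 423.6.

423.6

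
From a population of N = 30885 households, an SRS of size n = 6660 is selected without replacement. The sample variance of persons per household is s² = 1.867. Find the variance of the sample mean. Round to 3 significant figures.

Under SRS without replacement, Var(ȳ) = (1 − f)·s²/n with f = n/N = 6660/30885 = 0.21563866.
Var(ȳ) = (1 − 0.21563866)·1.867/6660 = 0.78436134·2.8033033 × 10^-4 = 2.1988027 × 10^-4.

2.20 × 10^-4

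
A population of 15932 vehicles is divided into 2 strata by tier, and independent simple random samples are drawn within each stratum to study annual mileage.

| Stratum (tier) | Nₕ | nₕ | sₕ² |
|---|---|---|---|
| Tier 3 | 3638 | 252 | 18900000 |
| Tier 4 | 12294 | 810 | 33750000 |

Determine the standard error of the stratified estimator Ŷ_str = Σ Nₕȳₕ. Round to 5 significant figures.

Var(Ŷ_str) = Σₕ Nₕ²(1 − fₕ)sₕ²/nₕ.
Tier 3: 3638²·(1 − 252/3638)·18900000/252 = 9.238701 × 10^11.
Tier 4: 12294²·(1 − 810/12294)·33750000/810 = 5.882679 × 10^12.
Sum = 6.8065491 × 10^12.
SE = √(6.8065491 × 10^12) = 2.6089 × 10^6.

2.6089 × 10^6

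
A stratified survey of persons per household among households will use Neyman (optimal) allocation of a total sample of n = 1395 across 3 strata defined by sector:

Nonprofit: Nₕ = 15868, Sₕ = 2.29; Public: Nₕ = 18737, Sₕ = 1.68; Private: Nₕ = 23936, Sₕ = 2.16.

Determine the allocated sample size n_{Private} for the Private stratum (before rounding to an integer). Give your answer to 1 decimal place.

Neyman allocation: nₕ = n·NₕSₕ / Σⱼ NⱼSⱼ.
Σ NⱼSⱼ = 15868·2.29 + 18737·1.68 + 23936·2.16 = 119517.64.
n_{Private} = 1395·23936·2.16 / 119517.64 = 603.5.

603.5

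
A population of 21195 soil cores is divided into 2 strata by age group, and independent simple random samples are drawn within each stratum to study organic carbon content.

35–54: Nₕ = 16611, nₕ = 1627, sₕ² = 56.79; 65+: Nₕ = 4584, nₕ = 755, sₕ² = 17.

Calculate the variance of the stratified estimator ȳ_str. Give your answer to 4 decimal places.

Var(ȳ_str) = Σₕ Wₕ²(1 − fₕ)sₕ²/nₕ with Wₕ = Nₕ/N, N = 21195.
35–54: Wₕ = 0.78372258; term = 0.78372258²·(1 − 0.09794714)·56.79/1627 = 0.019339312.
65+: Wₕ = 0.21627742; term = 0.21627742²·(1 − 0.16470332)·17/755 = 8.7976181 × 10^-4.
Sum = 0.020219074.

0.0202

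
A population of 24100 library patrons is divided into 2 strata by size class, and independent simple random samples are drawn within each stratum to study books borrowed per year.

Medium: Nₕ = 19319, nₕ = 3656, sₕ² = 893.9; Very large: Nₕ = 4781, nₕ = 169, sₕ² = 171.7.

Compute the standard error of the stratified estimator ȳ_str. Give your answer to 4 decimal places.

0.4074

Var(ȳ_str) = Σₕ Wₕ²(1 − fₕ)sₕ²/nₕ with Wₕ = Nₕ/N, N = 24100.
Medium: Wₕ = 0.80161826; term = 0.80161826²·(1 − 0.18924375)·893.9/3656 = 0.12738206.
Very large: Wₕ = 0.19838174; term = 0.19838174²·(1 − 0.03534825)·171.7/169 = 0.038570702.
Sum = 0.16595276.
SE = √(0.16595276) = 0.4074.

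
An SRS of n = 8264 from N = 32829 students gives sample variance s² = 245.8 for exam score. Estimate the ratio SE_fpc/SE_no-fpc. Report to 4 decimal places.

f = n/N = 8264/32829 = 0.25172865.
SE_no-fpc = √(s²/n) = 0.17246294; SE_fpc = √((1−f)s²/n) = 0.14918506.
Ratio = √(1−f) = 0.86502679.

0.8650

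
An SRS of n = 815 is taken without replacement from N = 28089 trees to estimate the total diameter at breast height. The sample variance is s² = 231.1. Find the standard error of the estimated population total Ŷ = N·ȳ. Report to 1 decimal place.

Var(Ŷ) = N²·Var(ȳ) = N²·(1 − n/N)·s²/n.
f = 815/28089 = 0.02901492; Var(ȳ) = 0.97098508·231.1/815 = 0.27533086.
Var(Ŷ) = 28089² · 0.27533086 = 2.1723382 × 10^8.
SE(Ŷ) = √(2.1723382 × 10^8) = 14738.9.

14738.9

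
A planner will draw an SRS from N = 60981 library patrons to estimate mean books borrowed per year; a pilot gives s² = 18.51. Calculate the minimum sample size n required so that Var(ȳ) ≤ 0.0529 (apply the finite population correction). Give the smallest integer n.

Without fpc, n₀ = s²/D = 18.51/0.0529 = 349.9055.
With fpc, (1 − n/N)·s²/n ≤ D requires n ≥ n₀/(1 + n₀/N) = 349.9055/(1 + 349.9055/60981) = 347.9092.
Rounding up, n = 348.

348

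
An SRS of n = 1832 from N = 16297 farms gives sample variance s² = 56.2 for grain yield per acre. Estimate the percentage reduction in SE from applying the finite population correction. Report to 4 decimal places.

f = n/N = 1832/16297 = 0.11241333.
SE_no-fpc = √(s²/n) = 0.1751481; SE_fpc = √((1−f)s²/n) = 0.16501021.
Ratio = √(1−f) = 0.94211818. Reduction = 100·(1 − 0.94211818) = 5.7882%.

5.7882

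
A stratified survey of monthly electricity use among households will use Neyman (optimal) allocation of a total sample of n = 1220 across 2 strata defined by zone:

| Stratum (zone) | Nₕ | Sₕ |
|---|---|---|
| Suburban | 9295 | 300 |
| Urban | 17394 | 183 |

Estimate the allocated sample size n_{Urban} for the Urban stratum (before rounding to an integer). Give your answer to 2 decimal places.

650.31

Neyman allocation: nₕ = n·NₕSₕ / Σⱼ NⱼSⱼ.
Σ NⱼSⱼ = 9295·300 + 17394·183 = 5.971602 × 10^6.
n_{Urban} = 1220·17394·183 / (5.971602 × 10^6) = 650.31.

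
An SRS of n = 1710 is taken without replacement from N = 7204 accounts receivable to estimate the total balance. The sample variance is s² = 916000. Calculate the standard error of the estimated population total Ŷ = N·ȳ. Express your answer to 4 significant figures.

145600

Var(Ŷ) = N²·Var(ȳ) = N²·(1 − n/N)·s²/n.
f = 1710/7204 = 0.23736813; Var(ȳ) = 0.76263187·916000/1710 = 408.52093.
Var(Ŷ) = 7204² · 408.52093 = 2.1201262 × 10^10.
SE(Ŷ) = √(2.1201262 × 10^10) = 145600.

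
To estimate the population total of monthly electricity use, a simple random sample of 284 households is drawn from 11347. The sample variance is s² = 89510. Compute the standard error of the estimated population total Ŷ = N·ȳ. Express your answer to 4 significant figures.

198900

Var(Ŷ) = N²·Var(ȳ) = N²·(1 − n/N)·s²/n.
f = 284/11347 = 0.02502864; Var(ȳ) = 0.97497136·89510/284 = 307.28763.
Var(Ŷ) = 11347² · 307.28763 = 3.9564637 × 10^10.
SE(Ŷ) = √(3.9564637 × 10^10) = 198900.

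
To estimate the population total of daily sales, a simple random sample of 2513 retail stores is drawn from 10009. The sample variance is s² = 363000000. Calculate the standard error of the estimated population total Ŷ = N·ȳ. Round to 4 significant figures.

3.292 × 10^6

Var(Ŷ) = N²·Var(ȳ) = N²·(1 − n/N)·s²/n.
f = 2513/10009 = 0.25107403; Var(ȳ) = 0.74892597·363000000/2513 = 108181.51.
Var(Ŷ) = 10009² · 108181.51 = 1.0837632 × 10^13.
SE(Ŷ) = √(1.0837632 × 10^13) = 3.292 × 10^6.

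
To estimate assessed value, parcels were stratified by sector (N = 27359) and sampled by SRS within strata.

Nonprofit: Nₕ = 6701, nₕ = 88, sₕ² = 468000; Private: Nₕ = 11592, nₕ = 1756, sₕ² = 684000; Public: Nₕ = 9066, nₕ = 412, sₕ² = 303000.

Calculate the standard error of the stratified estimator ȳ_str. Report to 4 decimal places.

21.2431

Var(ȳ_str) = Σₕ Wₕ²(1 − fₕ)sₕ²/nₕ with Wₕ = Nₕ/N, N = 27359.
Nonprofit: Wₕ = 0.24492854; term = 0.24492854²·(1 − 0.01313237)·468000/88 = 314.84796.
Private: Wₕ = 0.42369970; term = 0.42369970²·(1 − 0.15148378)·684000/1756 = 59.334603.
Public: Wₕ = 0.33137176; term = 0.33137176²·(1 − 0.04544452)·303000/412 = 77.086367.
Sum = 451.26893.
SE = √(451.26893) = 21.2431.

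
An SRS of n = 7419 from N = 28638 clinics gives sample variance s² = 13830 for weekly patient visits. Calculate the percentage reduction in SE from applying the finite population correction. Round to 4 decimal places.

13.9222

f = n/N = 7419/28638 = 0.25906139.
SE_no-fpc = √(s²/n) = 1.3653324; SE_fpc = √((1−f)s²/n) = 1.175248.
Ratio = √(1−f) = 0.86077791. Reduction = 100·(1 − 0.86077791) = 13.9222%.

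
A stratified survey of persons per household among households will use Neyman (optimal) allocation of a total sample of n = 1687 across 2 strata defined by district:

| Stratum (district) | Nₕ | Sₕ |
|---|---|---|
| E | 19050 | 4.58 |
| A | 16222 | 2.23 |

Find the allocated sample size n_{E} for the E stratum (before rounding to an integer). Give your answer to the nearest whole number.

1193

Neyman allocation: nₕ = n·NₕSₕ / Σⱼ NⱼSⱼ.
Σ NⱼSⱼ = 19050·4.58 + 16222·2.23 = 123424.06.
n_{E} = 1687·19050·4.58 / 123424.06 = 1193.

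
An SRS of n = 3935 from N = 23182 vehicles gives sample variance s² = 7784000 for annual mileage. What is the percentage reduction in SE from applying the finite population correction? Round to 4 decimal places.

f = n/N = 3935/23182 = 0.16974377.
SE_no-fpc = √(s²/n) = 44.47634; SE_fpc = √((1−f)s²/n) = 40.526129.
Ratio = √(1−f) = 0.91118397. Reduction = 100·(1 − 0.91118397) = 8.8816%.

8.8816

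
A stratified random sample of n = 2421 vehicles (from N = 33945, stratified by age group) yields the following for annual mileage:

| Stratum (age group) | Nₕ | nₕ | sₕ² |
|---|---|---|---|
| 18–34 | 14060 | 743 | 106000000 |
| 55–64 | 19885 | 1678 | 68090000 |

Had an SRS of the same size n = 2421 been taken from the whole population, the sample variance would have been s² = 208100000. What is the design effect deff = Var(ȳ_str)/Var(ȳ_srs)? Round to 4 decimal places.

Var(ȳ_str) = Σ Wₕ²(1−fₕ)sₕ²/nₕ with Wₕ = Nₕ/33945:
  18–34: (14060/33945)²·(1−743/14060)·106000000/743 = 23182.333
  55–64: (19885/33945)²·(1−1678/19885)·68090000/1678 = 12749.811
  → Var(ȳ_str) = 35932.144.
Var(ȳ_srs) = (1 − 2421/33945)·208100000/2421 = 79825.711.
deff = 35932.144 / 79825.711 = 0.4501.

0.4501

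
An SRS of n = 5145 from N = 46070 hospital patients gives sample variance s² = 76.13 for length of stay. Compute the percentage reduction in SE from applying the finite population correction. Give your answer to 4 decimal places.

5.7492

f = n/N = 5145/46070 = 0.11167788.
SE_no-fpc = √(s²/n) = 0.12164247; SE_fpc = √((1−f)s²/n) = 0.11464905.
Ratio = √(1−f) = 0.94250842. Reduction = 100·(1 − 0.94250842) = 5.7492%.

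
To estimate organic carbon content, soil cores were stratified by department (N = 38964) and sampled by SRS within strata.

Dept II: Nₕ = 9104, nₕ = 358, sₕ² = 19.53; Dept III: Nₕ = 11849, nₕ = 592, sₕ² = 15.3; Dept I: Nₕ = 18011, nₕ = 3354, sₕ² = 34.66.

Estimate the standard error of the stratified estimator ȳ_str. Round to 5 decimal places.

0.08324

Var(ȳ_str) = Σₕ Wₕ²(1 − fₕ)sₕ²/nₕ with Wₕ = Nₕ/N, N = 38964.
Dept II: Wₕ = 0.23365158; term = 0.23365158²·(1 − 0.03932337)·19.53/358 = 0.0028611055.
Dept III: Wₕ = 0.30410122; term = 0.30410122²·(1 − 0.04996202)·15.3/592 = 0.0022706334.
Dept I: Wₕ = 0.46224720; term = 0.46224720²·(1 − 0.18621953)·34.66/3354 = 0.0017968894.
Sum = 0.0069286283.
SE = √(0.0069286283) = 0.08324.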